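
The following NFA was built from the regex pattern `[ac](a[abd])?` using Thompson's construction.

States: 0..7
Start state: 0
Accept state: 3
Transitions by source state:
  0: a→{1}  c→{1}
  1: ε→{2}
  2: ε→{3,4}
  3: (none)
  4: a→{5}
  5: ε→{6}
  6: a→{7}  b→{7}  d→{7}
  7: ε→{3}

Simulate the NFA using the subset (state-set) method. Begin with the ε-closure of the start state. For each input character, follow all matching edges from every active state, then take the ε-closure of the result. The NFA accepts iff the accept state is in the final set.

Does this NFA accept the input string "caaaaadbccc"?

start: ε-closure({0}) = {0}
'c' @ 1: {1,2,3,4}  ✓accept
'a' @ 2: {5,6}
'a' @ 3: {3,7}  ✓accept
'a' @ 4: {}  — state set empty
rest 'aadbccc' ignored (set empty)
end set {} — state 3 not in

Answer: REJECT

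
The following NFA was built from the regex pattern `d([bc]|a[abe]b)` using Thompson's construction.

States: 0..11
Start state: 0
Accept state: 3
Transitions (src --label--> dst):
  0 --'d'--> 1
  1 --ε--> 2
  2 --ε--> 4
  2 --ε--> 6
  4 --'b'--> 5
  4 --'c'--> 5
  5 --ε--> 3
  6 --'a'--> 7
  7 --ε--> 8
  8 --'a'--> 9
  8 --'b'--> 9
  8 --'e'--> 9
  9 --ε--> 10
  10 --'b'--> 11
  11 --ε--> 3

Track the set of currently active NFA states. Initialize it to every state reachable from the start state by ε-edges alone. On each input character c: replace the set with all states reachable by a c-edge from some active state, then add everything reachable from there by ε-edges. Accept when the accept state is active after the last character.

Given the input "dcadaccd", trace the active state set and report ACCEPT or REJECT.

S₀ = ε-closure({0}) = {0}
'd' @ 1: {1,2,4,6}
'c' @ 2: {3,5}  (accept∈set)
'a' @ 3: {}  — state set empty
rest 'daccd' ignored (set empty)
end set {} — state 3 not in

Answer: REJECT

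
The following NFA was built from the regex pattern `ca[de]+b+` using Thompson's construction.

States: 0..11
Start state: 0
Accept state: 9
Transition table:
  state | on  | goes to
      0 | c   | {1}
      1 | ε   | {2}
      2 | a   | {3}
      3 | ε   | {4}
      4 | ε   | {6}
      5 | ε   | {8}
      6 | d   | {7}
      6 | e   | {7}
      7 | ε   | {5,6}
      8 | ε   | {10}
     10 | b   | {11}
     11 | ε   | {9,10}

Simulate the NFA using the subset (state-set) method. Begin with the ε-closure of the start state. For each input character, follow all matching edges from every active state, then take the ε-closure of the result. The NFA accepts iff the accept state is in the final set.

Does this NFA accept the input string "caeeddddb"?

initial (ε-close {0}): {0}
'c' @ 1: {1,2}
'a' @ 2: {3,4,6}
'e' @ 3: {5,6,7,8,10}
'e' @ 4: {5,6,7,8,10}
'd' @ 5: {5,6,7,8,10}
'd' @ 6: {5,6,7,8,10}
'd' @ 7: {5,6,7,8,10}
'd' @ 8: {5,6,7,8,10}
'b' @ 9: {9,10,11}  [accepting]
end set {9,10,11} — state 9 in

Answer: ACCEPT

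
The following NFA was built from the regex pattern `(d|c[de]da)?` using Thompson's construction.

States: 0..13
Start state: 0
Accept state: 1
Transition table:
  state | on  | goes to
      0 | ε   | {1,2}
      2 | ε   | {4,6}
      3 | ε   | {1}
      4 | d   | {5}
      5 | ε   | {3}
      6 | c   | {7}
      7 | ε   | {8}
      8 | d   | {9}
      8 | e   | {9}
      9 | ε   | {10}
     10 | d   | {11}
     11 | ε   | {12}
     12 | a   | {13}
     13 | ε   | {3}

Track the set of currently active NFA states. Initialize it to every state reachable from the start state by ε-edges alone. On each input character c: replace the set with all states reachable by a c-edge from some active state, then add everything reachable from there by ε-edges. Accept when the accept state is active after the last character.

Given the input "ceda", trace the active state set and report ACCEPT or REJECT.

initial (ε-close {0}): {0,1,2,4,6}
'c' @ 1: {7,8}
'e' @ 2: {9,10}
'd' @ 3: {11,12}
'a' @ 4: {1,3,13}  [accepting]
end set {1,3,13} — state 1 in

Answer: ACCEPT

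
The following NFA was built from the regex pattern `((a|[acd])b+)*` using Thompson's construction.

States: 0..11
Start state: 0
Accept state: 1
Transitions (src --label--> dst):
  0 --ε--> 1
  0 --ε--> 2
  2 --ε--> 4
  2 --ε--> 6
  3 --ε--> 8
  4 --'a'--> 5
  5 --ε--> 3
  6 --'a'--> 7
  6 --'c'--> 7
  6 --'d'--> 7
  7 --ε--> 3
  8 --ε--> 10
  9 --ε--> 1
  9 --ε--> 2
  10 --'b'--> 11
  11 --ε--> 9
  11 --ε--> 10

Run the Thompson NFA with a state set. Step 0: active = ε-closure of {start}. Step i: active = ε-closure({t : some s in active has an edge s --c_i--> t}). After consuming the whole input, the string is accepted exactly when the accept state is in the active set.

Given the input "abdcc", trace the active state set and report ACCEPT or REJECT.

Answer: REJECT

Trace:
S₀ = ε-closure({0}) = {0,1,2,4,6}
'a' @ 1: {3,5,7,8,10}
'b' @ 2: {1,2,4,6,9,10,11}  ✓accept
'd' @ 3: {3,7,8,10}
'c' @ 4: {}  — dead — no transitions
rest 'c' ignored (set empty)
final: {}; accept 1 not in set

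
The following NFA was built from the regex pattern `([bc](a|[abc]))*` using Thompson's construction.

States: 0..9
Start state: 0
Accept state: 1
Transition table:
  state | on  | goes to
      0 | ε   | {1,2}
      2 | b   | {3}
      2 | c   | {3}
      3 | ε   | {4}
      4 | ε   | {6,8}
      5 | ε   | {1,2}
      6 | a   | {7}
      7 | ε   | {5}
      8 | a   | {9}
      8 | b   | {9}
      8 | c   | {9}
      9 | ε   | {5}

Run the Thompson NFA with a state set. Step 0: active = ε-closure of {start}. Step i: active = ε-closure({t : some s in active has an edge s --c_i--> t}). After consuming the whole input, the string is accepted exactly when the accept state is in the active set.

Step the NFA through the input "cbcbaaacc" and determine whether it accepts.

start: ε-closure({0}) = {0,1,2}
'c' @ 1: {3,4,6,8}
'b' @ 2: {1,2,5,9}  [accepting]
'c' @ 3: {3,4,6,8}
'b' @ 4: {1,2,5,9}  [accepting]
'a' @ 5: {}  — dead — no transitions
rest 'aacc' ignored (set empty)
after full input: {}  (accept=1 not in)

Answer: REJECT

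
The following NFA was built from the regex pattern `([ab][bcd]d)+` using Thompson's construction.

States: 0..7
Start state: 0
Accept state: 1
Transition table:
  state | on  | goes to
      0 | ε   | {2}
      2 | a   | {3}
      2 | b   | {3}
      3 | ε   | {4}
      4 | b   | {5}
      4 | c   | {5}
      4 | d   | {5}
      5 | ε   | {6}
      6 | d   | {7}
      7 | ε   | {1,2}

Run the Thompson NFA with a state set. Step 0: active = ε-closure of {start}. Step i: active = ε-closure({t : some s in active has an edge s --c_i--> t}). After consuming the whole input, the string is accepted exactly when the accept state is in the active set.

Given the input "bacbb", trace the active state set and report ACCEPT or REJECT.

Answer: REJECT

Derivation:
S₀ = ε-closure({0}) = {0,2}
'b' @ 1: {3,4}
'a' @ 2: {}  — no active states
rest 'cbb' ignored (set empty)
after full input: {}  (accept=1 not in)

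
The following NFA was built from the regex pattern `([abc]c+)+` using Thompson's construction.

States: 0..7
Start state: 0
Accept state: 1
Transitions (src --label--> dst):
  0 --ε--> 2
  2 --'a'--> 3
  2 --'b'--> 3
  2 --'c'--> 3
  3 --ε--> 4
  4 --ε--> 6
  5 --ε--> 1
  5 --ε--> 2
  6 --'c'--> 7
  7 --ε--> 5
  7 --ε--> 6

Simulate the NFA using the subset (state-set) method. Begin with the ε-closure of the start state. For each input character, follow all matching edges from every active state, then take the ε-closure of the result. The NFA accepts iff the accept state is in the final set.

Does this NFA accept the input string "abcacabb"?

S₀ = ε-closure({0}) = {0,2}
'a' @ 1: {3,4,6}
'b' @ 2: {}  — dead — no transitions
rest 'cacabb' ignored (set empty)
final: {}; accept 1 not in set

Answer: REJECT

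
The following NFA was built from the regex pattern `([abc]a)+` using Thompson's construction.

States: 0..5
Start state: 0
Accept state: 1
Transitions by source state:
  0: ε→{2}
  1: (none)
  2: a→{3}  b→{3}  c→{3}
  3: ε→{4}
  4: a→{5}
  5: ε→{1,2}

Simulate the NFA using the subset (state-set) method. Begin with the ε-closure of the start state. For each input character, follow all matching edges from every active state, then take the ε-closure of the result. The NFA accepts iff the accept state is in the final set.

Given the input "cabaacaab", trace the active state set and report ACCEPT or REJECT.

initial (ε-close {0}): {0,2}
'c' @ 1: {3,4}
'a' @ 2: {1,2,5}  (accept∈set)
'b' @ 3: {3,4}
'a' @ 4: {1,2,5}  (accept∈set)
'a' @ 5: {3,4}
'c' @ 6: {}  — state set empty
rest 'aab' ignored (set empty)
final: {}; accept 1 not in set

Answer: REJECT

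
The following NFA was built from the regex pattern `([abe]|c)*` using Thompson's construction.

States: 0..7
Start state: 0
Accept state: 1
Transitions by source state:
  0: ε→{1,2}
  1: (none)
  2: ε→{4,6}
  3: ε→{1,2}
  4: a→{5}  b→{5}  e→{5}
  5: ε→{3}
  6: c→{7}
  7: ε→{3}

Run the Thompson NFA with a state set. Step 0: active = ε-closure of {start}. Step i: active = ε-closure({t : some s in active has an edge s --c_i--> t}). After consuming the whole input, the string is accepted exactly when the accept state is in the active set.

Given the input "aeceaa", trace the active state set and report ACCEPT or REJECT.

Answer: ACCEPT

Derivation:
S₀ = ε-closure({0}) = {0,1,2,4,6}
'a' @ 1: {1,2,3,4,5,6}  ✓accept
'e' @ 2: {1,2,3,4,5,6}  ✓accept
'c' @ 3: {1,2,3,4,6,7}  ✓accept
'e' @ 4: {1,2,3,4,5,6}  ✓accept
'a' @ 5: {1,2,3,4,5,6}  ✓accept
'a' @ 6: {1,2,3,4,5,6}  ✓accept
final: {1,2,3,4,5,6}; accept 1 in set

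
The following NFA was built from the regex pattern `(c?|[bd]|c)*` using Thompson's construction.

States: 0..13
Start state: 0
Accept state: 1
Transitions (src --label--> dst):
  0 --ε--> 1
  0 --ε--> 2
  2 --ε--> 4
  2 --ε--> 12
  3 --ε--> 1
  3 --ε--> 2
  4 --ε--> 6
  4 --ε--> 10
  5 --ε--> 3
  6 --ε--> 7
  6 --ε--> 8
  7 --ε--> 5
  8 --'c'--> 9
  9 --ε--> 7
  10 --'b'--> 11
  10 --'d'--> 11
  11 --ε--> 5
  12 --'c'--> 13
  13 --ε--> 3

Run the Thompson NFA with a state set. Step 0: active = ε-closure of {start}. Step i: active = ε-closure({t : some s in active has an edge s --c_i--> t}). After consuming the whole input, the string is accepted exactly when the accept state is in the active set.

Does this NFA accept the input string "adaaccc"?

Answer: REJECT

Steps:
start: ε-closure({0}) = {0,1,2,3,4,5,6,7,8,10,12}
'a' @ 1: {}  — dead — no transitions
rest 'daaccc' ignored (set empty)
end set {} — state 1 not in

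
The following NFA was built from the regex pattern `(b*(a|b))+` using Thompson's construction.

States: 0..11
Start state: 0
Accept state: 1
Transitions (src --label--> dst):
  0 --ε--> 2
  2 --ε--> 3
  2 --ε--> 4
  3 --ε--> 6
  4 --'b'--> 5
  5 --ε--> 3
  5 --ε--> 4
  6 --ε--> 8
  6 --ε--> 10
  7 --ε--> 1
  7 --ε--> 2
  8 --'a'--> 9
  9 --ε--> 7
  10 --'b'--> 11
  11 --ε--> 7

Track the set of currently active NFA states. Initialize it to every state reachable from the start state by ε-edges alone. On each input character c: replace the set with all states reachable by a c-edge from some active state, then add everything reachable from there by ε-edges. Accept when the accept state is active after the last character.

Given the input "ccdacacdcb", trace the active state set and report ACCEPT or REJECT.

Answer: REJECT

Steps:
S₀ = ε-closure({0}) = {0,2,3,4,6,8,10}
'c' @ 1: {}  — dead — no transitions
rest 'cdacacdcb' ignored (set empty)
final: {}; accept 1 not in set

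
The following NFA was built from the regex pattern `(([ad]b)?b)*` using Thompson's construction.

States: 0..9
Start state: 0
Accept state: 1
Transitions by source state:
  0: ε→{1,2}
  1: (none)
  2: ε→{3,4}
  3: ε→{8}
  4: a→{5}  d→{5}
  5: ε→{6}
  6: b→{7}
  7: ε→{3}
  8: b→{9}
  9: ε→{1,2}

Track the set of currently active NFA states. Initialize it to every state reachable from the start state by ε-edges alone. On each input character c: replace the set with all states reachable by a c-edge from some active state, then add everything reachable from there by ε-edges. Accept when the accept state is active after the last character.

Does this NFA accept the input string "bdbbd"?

Answer: REJECT

Trace:
start: ε-closure({0}) = {0,1,2,3,4,8}
'b' @ 1: {1,2,3,4,8,9}  (accept∈set)
'd' @ 2: {5,6}
'b' @ 3: {3,7,8}
'b' @ 4: {1,2,3,4,8,9}  (accept∈set)
'd' @ 5: {5,6}
after full input: {5,6}  (accept=1 not in)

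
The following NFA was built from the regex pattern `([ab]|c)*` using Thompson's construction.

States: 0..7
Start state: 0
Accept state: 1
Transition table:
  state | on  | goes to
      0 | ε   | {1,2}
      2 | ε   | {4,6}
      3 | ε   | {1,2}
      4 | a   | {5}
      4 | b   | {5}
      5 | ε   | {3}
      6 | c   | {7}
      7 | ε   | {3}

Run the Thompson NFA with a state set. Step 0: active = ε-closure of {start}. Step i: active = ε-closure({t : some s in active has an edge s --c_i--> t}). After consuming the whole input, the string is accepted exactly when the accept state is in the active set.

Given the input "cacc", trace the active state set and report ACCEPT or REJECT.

Answer: ACCEPT

Trace:
initial (ε-close {0}): {0,1,2,4,6}
'c' @ 1: {1,2,3,4,6,7}  (accept∈set)
'a' @ 2: {1,2,3,4,5,6}  (accept∈set)
'c' @ 3: {1,2,3,4,6,7}  (accept∈set)
'c' @ 4: {1,2,3,4,6,7}  (accept∈set)
final: {1,2,3,4,6,7}; accept 1 in set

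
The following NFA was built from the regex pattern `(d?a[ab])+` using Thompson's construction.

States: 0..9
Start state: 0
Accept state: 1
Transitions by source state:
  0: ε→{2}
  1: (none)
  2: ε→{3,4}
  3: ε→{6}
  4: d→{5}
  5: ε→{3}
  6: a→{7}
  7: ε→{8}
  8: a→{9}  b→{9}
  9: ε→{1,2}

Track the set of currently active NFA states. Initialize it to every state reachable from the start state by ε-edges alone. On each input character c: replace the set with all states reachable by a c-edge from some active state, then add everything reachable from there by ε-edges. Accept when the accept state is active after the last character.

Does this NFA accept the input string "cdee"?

Answer: REJECT

Derivation:
initial (ε-close {0}): {0,2,3,4,6}
'c' @ 1: {}  — no active states
rest 'dee' ignored (set empty)
end set {} — state 1 not in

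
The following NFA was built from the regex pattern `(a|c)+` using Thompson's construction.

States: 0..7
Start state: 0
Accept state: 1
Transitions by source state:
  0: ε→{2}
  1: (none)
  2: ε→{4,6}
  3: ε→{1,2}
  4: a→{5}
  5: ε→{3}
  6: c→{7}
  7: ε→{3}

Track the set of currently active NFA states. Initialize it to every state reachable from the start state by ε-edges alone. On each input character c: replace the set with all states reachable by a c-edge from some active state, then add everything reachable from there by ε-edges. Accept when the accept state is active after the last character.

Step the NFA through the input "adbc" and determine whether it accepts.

S₀ = ε-closure({0}) = {0,2,4,6}
'a' @ 1: {1,2,3,4,5,6}  ✓accept
'd' @ 2: {}  — state set empty
rest 'bc' ignored (set empty)
after full input: {}  (accept=1 not in)

Answer: REJECT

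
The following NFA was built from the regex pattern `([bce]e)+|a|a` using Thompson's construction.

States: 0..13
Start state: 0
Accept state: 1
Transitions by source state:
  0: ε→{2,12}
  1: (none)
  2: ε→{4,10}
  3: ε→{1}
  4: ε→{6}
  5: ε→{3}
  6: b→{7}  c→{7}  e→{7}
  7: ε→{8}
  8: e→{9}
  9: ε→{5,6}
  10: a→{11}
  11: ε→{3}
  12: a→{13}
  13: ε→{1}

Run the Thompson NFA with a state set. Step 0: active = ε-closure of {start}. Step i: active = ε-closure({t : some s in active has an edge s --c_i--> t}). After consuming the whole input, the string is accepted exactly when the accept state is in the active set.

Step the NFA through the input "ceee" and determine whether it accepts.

Answer: ACCEPT

Steps:
start: ε-closure({0}) = {0,2,4,6,10,12}
'c' @ 1: {7,8}
'e' @ 2: {1,3,5,6,9}  ✓accept
'e' @ 3: {7,8}
'e' @ 4: {1,3,5,6,9}  ✓accept
after full input: {1,3,5,6,9}  (accept=1 in)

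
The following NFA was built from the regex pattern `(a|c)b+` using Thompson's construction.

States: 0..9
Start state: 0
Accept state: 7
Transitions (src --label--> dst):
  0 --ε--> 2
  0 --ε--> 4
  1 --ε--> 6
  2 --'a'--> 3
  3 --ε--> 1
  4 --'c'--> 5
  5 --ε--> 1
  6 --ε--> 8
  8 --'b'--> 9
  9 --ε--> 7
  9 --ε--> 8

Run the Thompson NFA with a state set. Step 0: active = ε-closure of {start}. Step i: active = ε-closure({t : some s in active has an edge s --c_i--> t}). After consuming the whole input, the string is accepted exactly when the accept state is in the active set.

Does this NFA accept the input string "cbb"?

Answer: ACCEPT

Trace:
start: ε-closure({0}) = {0,2,4}
'c' @ 1: {1,5,6,8}
'b' @ 2: {7,8,9}  [accepting]
'b' @ 3: {7,8,9}  [accepting]
final: {7,8,9}; accept 7 in set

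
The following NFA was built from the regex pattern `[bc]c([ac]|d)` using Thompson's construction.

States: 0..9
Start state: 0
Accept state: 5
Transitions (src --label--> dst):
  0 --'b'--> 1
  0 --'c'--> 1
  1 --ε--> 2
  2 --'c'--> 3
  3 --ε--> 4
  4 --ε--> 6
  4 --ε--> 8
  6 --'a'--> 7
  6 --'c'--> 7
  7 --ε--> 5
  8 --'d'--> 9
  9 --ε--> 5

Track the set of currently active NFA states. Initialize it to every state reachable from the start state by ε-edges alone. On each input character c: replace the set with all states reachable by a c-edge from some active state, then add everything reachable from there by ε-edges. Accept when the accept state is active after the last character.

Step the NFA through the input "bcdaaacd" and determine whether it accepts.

start: ε-closure({0}) = {0}
'b' @ 1: {1,2}
'c' @ 2: {3,4,6,8}
'd' @ 3: {5,9}  [accepting]
'a' @ 4: {}  — no active states
rest 'aacd' ignored (set empty)
final: {}; accept 5 not in set

Answer: REJECT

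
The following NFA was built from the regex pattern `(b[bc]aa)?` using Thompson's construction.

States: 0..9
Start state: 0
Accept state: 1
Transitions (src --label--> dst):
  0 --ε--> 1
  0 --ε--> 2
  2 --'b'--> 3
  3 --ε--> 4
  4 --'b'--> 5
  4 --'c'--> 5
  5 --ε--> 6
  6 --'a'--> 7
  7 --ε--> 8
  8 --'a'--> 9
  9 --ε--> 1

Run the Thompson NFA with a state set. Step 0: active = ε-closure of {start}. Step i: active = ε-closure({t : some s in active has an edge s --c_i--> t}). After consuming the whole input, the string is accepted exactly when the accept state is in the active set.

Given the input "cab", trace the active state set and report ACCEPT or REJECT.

S₀ = ε-closure({0}) = {0,1,2}
'c' @ 1: {}  — state set empty
rest 'ab' ignored (set empty)
end set {} — state 1 not in

Answer: REJECT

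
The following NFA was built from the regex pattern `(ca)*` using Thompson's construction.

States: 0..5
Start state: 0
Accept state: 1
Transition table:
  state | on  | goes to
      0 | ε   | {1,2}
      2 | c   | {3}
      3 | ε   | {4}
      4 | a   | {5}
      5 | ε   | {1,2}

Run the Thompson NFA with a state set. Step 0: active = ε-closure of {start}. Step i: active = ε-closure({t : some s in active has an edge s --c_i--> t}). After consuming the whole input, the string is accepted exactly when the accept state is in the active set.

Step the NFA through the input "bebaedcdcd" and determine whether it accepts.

Answer: REJECT

Steps:
initial (ε-close {0}): {0,1,2}
'b' @ 1: {}  — dead — no transitions
rest 'ebaedcdcd' ignored (set empty)
after full input: {}  (accept=1 not in)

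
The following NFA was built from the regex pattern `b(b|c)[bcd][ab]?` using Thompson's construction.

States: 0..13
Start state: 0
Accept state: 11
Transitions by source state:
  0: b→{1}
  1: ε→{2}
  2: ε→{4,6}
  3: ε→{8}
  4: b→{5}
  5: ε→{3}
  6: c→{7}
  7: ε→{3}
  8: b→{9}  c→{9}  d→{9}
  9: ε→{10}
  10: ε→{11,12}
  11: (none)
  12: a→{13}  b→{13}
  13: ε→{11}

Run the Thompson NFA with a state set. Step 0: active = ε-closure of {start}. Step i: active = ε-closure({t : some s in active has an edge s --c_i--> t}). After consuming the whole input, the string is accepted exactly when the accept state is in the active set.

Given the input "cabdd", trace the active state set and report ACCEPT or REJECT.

start: ε-closure({0}) = {0}
'c' @ 1: {}  — state set empty
rest 'abdd' ignored (set empty)
end set {} — state 11 not in

Answer: REJECT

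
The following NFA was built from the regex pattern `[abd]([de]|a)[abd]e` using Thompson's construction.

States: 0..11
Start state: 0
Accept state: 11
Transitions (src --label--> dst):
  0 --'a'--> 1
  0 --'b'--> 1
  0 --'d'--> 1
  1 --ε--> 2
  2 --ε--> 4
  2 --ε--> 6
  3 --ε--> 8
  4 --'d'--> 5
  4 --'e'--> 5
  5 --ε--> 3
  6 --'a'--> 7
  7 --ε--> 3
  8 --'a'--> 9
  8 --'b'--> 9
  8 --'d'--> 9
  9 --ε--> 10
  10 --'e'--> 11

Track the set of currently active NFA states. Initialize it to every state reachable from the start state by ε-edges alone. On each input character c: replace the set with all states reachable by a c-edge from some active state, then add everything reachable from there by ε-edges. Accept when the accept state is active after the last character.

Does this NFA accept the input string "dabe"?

S₀ = ε-closure({0}) = {0}
'd' @ 1: {1,2,4,6}
'a' @ 2: {3,7,8}
'b' @ 3: {9,10}
'e' @ 4: {11}  (accept∈set)
end set {11} — state 11 in

Answer: ACCEPT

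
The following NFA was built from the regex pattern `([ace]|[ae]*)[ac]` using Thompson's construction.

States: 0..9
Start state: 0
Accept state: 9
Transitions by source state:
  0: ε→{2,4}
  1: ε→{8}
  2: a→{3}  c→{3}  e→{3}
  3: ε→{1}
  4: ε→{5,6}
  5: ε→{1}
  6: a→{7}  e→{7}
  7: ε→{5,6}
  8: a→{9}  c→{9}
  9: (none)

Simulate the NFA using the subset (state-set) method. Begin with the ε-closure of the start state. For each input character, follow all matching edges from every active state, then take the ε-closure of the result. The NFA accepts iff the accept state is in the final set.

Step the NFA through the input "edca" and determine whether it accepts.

initial (ε-close {0}): {0,1,2,4,5,6,8}
'e' @ 1: {1,3,5,6,7,8}
'd' @ 2: {}  — state set empty
rest 'ca' ignored (set empty)
final: {}; accept 9 not in set

Answer: REJECT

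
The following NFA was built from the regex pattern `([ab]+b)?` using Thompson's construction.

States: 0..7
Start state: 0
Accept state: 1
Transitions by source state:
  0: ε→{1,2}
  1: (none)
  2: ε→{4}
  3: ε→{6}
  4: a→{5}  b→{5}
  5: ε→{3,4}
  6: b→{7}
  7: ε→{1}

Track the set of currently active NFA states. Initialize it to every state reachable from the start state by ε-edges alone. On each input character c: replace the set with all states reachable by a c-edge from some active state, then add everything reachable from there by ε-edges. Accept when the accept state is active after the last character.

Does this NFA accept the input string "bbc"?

Answer: REJECT

Trace:
S₀ = ε-closure({0}) = {0,1,2,4}
'b' @ 1: {3,4,5,6}
'b' @ 2: {1,3,4,5,6,7}  ✓accept
'c' @ 3: {}  — dead — no transitions
end set {} — state 1 not in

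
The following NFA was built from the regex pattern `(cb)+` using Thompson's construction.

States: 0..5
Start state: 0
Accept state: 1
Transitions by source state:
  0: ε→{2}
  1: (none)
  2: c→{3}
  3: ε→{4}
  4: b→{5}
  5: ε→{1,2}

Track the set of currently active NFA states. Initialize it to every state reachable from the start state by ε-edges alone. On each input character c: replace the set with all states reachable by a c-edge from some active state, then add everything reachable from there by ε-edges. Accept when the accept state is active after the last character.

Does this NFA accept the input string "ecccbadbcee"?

Answer: REJECT

Derivation:
initial (ε-close {0}): {0,2}
'e' @ 1: {}  — state set empty
rest 'cccbadbcee' ignored (set empty)
after full input: {}  (accept=1 not in)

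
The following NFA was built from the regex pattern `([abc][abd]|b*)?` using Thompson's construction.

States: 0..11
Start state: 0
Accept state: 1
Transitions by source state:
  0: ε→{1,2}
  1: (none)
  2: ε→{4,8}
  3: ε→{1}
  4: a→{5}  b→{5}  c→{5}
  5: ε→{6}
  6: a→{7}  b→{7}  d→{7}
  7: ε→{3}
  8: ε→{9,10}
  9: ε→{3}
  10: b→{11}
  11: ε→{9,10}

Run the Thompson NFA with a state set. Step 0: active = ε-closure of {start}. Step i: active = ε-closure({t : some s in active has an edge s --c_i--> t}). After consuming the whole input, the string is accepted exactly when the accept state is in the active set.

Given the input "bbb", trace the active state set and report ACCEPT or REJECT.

Answer: ACCEPT

Steps:
initial (ε-close {0}): {0,1,2,3,4,8,9,10}
'b' @ 1: {1,3,5,6,9,10,11}  ✓accept
'b' @ 2: {1,3,7,9,10,11}  ✓accept
'b' @ 3: {1,3,9,10,11}  ✓accept
after full input: {1,3,9,10,11}  (accept=1 in)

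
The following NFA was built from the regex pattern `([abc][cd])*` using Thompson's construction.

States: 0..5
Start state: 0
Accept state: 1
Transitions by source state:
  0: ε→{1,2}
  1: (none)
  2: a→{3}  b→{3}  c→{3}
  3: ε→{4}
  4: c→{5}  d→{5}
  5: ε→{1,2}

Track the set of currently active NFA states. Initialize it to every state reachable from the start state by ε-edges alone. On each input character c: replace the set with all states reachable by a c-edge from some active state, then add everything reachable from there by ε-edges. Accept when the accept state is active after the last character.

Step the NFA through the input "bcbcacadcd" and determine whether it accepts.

S₀ = ε-closure({0}) = {0,1,2}
'b' @ 1: {3,4}
'c' @ 2: {1,2,5}  (accept∈set)
'b' @ 3: {3,4}
'c' @ 4: {1,2,5}  (accept∈set)
'a' @ 5: {3,4}
'c' @ 6: {1,2,5}  (accept∈set)
'a' @ 7: {3,4}
'd' @ 8: {1,2,5}  (accept∈set)
'c' @ 9: {3,4}
'd' @ 10: {1,2,5}  (accept∈set)
final: {1,2,5}; accept 1 in set

Answer: ACCEPT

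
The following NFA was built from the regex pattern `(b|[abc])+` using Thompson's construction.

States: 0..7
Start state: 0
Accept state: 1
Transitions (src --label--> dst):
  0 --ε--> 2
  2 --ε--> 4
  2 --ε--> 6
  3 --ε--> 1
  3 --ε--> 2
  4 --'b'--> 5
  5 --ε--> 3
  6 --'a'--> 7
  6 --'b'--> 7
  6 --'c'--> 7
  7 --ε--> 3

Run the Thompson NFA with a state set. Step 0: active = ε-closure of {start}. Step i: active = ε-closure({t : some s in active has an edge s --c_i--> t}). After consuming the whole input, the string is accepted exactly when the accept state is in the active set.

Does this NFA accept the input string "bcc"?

Answer: ACCEPT

Trace:
start: ε-closure({0}) = {0,2,4,6}
'b' @ 1: {1,2,3,4,5,6,7}  (accept∈set)
'c' @ 2: {1,2,3,4,6,7}  (accept∈set)
'c' @ 3: {1,2,3,4,6,7}  (accept∈set)
final: {1,2,3,4,6,7}; accept 1 in set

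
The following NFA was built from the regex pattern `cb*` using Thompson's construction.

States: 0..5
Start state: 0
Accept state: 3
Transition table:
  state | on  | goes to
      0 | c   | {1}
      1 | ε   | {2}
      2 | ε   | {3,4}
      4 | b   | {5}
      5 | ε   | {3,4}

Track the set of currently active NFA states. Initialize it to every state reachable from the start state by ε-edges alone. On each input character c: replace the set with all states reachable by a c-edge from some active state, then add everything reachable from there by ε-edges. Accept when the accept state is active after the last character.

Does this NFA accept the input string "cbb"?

Answer: ACCEPT

Trace:
S₀ = ε-closure({0}) = {0}
'c' @ 1: {1,2,3,4}  ✓accept
'b' @ 2: {3,4,5}  ✓accept
'b' @ 3: {3,4,5}  ✓accept
end set {3,4,5} — state 3 in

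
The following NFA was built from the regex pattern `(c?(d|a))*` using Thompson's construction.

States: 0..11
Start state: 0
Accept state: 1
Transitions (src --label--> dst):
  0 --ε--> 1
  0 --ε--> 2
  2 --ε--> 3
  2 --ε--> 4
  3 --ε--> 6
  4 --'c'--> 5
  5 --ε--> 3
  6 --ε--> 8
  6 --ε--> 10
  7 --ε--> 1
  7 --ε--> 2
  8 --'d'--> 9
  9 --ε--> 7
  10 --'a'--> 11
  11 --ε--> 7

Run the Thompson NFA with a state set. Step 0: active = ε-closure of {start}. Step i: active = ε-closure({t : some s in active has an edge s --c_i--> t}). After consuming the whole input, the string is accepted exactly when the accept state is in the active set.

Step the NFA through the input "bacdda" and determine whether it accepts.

initial (ε-close {0}): {0,1,2,3,4,6,8,10}
'b' @ 1: {}  — state set empty
rest 'acdda' ignored (set empty)
after full input: {}  (accept=1 not in)

Answer: REJECT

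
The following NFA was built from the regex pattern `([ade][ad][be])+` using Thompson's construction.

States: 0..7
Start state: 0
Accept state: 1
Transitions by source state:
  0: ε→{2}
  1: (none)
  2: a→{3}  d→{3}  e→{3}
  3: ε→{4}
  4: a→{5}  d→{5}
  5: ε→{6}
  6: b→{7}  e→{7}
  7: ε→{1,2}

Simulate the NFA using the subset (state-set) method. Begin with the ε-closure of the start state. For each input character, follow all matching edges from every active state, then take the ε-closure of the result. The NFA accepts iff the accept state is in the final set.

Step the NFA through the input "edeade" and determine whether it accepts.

start: ε-closure({0}) = {0,2}
'e' @ 1: {3,4}
'd' @ 2: {5,6}
'e' @ 3: {1,2,7}  [accepting]
'a' @ 4: {3,4}
'd' @ 5: {5,6}
'e' @ 6: {1,2,7}  [accepting]
after full input: {1,2,7}  (accept=1 in)

Answer: ACCEPT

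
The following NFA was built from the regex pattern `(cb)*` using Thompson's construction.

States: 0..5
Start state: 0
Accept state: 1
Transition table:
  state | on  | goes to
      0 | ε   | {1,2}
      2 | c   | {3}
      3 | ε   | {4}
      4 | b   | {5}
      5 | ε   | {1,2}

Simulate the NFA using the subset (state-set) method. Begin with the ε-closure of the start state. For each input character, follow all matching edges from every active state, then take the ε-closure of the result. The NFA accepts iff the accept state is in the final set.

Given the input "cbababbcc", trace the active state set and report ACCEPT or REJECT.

Answer: REJECT

Derivation:
initial (ε-close {0}): {0,1,2}
'c' @ 1: {3,4}
'b' @ 2: {1,2,5}  [accepting]
'a' @ 3: {}  — no active states
rest 'babbcc' ignored (set empty)
final: {}; accept 1 not in set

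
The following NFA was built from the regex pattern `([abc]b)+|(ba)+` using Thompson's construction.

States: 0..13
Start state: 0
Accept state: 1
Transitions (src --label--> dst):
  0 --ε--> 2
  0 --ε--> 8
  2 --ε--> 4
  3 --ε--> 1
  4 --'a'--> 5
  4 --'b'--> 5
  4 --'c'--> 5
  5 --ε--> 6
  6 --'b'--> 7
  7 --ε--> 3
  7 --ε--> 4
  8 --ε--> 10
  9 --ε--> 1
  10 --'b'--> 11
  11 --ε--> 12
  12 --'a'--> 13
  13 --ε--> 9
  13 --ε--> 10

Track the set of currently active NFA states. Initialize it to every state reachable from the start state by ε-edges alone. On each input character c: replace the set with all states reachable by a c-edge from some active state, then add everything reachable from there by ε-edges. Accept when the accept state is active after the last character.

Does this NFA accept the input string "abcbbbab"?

Answer: ACCEPT

Trace:
start: ε-closure({0}) = {0,2,4,8,10}
'a' @ 1: {5,6}
'b' @ 2: {1,3,4,7}  ✓accept
'c' @ 3: {5,6}
'b' @ 4: {1,3,4,7}  ✓accept
'b' @ 5: {5,6}
'b' @ 6: {1,3,4,7}  ✓accept
'a' @ 7: {5,6}
'b' @ 8: {1,3,4,7}  ✓accept
final: {1,3,4,7}; accept 1 in set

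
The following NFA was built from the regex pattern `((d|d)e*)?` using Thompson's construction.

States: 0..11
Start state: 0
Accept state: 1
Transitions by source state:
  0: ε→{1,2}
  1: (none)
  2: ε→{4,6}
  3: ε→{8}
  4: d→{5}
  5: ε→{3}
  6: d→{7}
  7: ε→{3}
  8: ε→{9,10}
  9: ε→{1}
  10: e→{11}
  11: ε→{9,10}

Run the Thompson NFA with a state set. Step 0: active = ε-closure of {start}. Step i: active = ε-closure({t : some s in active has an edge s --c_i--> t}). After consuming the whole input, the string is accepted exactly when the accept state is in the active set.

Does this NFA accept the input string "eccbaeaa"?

initial (ε-close {0}): {0,1,2,4,6}
'e' @ 1: {}  — no active states
rest 'ccbaeaa' ignored (set empty)
end set {} — state 1 not in

Answer: REJECT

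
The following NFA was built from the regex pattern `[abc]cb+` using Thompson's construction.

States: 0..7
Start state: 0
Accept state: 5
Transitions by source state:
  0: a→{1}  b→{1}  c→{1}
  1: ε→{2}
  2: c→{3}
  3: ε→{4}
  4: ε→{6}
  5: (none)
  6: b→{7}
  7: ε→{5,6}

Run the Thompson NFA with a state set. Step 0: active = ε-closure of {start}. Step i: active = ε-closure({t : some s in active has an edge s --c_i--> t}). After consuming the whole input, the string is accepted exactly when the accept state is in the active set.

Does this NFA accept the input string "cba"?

Answer: REJECT

Steps:
start: ε-closure({0}) = {0}
'c' @ 1: {1,2}
'b' @ 2: {}  — state set empty
rest 'a' ignored (set empty)
after full input: {}  (accept=5 not in)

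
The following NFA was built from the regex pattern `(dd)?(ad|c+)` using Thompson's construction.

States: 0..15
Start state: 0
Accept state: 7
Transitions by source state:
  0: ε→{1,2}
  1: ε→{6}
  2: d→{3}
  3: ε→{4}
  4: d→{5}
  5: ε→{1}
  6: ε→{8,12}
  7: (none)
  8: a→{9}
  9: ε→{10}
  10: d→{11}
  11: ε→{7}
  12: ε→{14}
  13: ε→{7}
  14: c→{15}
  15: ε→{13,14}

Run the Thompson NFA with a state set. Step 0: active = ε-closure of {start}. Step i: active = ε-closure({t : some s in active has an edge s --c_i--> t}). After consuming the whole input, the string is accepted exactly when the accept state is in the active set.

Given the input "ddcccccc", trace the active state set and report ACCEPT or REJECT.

S₀ = ε-closure({0}) = {0,1,2,6,8,12,14}
'd' @ 1: {3,4}
'd' @ 2: {1,5,6,8,12,14}
'c' @ 3: {7,13,14,15}  ✓accept
'c' @ 4: {7,13,14,15}  ✓accept
'c' @ 5: {7,13,14,15}  ✓accept
'c' @ 6: {7,13,14,15}  ✓accept
'c' @ 7: {7,13,14,15}  ✓accept
'c' @ 8: {7,13,14,15}  ✓accept
after full input: {7,13,14,15}  (accept=7 in)

Answer: ACCEPT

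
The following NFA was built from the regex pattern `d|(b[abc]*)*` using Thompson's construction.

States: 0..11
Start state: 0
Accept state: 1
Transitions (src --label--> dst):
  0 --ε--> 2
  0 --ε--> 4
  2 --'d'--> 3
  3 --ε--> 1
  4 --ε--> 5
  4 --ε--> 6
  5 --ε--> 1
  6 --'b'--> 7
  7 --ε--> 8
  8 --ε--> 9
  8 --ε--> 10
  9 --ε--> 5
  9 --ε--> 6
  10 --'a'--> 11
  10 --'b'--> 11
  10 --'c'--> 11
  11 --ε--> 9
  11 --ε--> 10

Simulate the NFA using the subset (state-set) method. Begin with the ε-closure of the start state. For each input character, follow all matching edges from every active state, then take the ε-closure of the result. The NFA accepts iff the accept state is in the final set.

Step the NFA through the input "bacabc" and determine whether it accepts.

S₀ = ε-closure({0}) = {0,1,2,4,5,6}
'b' @ 1: {1,5,6,7,8,9,10}  (accept∈set)
'a' @ 2: {1,5,6,9,10,11}  (accept∈set)
'c' @ 3: {1,5,6,9,10,11}  (accept∈set)
'a' @ 4: {1,5,6,9,10,11}  (accept∈set)
'b' @ 5: {1,5,6,7,8,9,10,11}  (accept∈set)
'c' @ 6: {1,5,6,9,10,11}  (accept∈set)
end set {1,5,6,9,10,11} — state 1 in

Answer: ACCEPT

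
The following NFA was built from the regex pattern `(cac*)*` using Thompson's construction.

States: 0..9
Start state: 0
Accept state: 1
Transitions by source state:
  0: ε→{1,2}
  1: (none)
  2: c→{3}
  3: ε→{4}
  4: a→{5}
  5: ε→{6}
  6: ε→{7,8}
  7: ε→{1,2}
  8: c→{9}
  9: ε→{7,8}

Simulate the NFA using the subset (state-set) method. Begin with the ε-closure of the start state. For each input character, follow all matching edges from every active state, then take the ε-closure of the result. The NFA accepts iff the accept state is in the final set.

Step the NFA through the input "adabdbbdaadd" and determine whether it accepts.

initial (ε-close {0}): {0,1,2}
'a' @ 1: {}  — dead — no transitions
rest 'dabdbbdaadd' ignored (set empty)
final: {}; accept 1 not in set

Answer: REJECT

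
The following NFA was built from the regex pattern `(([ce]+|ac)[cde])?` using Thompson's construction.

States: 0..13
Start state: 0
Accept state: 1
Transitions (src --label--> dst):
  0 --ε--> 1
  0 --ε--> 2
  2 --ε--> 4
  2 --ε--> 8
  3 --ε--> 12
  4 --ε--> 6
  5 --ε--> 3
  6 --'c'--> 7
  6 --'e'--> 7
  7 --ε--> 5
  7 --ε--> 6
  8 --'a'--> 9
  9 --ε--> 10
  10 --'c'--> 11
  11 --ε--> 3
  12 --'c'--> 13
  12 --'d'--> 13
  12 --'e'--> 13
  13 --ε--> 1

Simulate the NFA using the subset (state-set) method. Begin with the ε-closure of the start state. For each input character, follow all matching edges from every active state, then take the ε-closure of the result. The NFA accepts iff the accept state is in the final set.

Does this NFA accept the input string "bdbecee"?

initial (ε-close {0}): {0,1,2,4,6,8}
'b' @ 1: {}  — state set empty
rest 'dbecee' ignored (set empty)
end set {} — state 1 not in

Answer: REJECT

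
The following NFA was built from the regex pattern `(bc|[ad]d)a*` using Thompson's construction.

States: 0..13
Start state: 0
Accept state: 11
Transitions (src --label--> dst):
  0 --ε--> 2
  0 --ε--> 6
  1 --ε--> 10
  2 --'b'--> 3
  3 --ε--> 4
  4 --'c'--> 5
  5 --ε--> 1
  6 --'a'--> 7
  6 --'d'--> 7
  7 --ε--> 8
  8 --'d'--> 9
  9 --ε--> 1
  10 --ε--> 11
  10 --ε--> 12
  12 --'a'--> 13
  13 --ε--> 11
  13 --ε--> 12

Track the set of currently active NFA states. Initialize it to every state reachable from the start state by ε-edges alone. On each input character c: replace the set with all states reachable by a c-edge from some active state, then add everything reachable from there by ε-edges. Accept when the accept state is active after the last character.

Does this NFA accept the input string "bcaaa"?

start: ε-closure({0}) = {0,2,6}
'b' @ 1: {3,4}
'c' @ 2: {1,5,10,11,12}  (accept∈set)
'a' @ 3: {11,12,13}  (accept∈set)
'a' @ 4: {11,12,13}  (accept∈set)
'a' @ 5: {11,12,13}  (accept∈set)
end set {11,12,13} — state 11 in

Answer: ACCEPT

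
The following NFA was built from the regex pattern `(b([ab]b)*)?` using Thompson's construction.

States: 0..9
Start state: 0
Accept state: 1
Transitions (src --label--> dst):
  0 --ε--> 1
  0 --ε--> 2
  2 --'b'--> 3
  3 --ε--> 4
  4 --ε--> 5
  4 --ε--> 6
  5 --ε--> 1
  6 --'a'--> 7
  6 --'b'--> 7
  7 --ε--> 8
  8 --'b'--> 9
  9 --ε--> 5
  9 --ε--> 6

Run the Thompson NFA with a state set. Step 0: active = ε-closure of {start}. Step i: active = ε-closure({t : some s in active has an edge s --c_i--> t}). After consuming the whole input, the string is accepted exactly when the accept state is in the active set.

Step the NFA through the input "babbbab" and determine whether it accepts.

Answer: ACCEPT

Steps:
initial (ε-close {0}): {0,1,2}
'b' @ 1: {1,3,4,5,6}  ✓accept
'a' @ 2: {7,8}
'b' @ 3: {1,5,6,9}  ✓accept
'b' @ 4: {7,8}
'b' @ 5: {1,5,6,9}  ✓accept
'a' @ 6: {7,8}
'b' @ 7: {1,5,6,9}  ✓accept
after full input: {1,5,6,9}  (accept=1 in)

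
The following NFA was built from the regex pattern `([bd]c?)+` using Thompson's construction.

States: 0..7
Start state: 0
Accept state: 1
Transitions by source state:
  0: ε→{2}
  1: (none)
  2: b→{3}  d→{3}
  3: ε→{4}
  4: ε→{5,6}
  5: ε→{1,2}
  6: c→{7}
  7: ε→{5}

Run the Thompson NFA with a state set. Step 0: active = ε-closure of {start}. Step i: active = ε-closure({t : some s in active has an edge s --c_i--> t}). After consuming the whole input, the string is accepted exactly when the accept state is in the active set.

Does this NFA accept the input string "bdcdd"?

start: ε-closure({0}) = {0,2}
'b' @ 1: {1,2,3,4,5,6}  (accept∈set)
'd' @ 2: {1,2,3,4,5,6}  (accept∈set)
'c' @ 3: {1,2,5,7}  (accept∈set)
'd' @ 4: {1,2,3,4,5,6}  (accept∈set)
'd' @ 5: {1,2,3,4,5,6}  (accept∈set)
after full input: {1,2,3,4,5,6}  (accept=1 in)

Answer: ACCEPT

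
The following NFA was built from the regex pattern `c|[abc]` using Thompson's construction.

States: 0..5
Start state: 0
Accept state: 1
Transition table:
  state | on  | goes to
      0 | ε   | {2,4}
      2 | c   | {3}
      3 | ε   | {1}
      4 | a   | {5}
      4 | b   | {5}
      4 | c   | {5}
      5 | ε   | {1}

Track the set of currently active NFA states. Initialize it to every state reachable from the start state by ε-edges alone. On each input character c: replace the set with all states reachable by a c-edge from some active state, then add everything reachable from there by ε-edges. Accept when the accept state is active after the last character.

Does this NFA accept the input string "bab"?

S₀ = ε-closure({0}) = {0,2,4}
'b' @ 1: {1,5}  [accepting]
'a' @ 2: {}  — no active states
rest 'b' ignored (set empty)
end set {} — state 1 not in

Answer: REJECT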